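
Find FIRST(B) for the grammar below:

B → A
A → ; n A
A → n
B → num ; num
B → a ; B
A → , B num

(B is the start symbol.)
FIRST sets of the other non-terminals involved (by the same procedure, iterated to a fixed point):
  FIRST(A) = { ',', ';', 'n' }

From B → A:
  - A is a non-terminal: add FIRST(A) \ {ε} = { ',', ';', 'n' }
    A is not nullable, so stop
From B → num ; num:
  - num is a terminal: add 'num' and stop
From B → a ; B:
  - a is a terminal: add 'a' and stop

Collecting: FIRST(B) = { ',', ';', 'a', 'n', 'num' }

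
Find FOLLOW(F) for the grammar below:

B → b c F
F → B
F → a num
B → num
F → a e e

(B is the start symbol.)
To compute FOLLOW(F), find every occurrence of F on a right-hand side N → α F β: add FIRST(β) \ {ε}, and if β is empty or nullable also add FOLLOW(N). Iterate to a fixed point.

In B → b c F: F is at the end, add FOLLOW(B)

The FOLLOW sets referred to above (computed the same way, to a fixed point):
  FOLLOW(B) = { $ }

Taking the union: FOLLOW(F) = { $ }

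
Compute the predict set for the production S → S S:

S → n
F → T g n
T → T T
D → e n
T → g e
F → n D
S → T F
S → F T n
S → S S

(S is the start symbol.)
PREDICT(S → S S) = (FIRST(RHS) \ {ε}) ∪ (FOLLOW(S) if ε ∈ FIRST(RHS), i.e. RHS ⇒* ε)
FIRST(S) = { 'g', 'n' }
FIRST(S S) = { 'g', 'n' }
ε ∉ FIRST(S S), so FOLLOW(S) is not added.
PREDICT(S → S S) = { 'g', 'n' }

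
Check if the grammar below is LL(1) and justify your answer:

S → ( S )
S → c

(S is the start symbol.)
For S:
  PREDICT(S → '(' S ')') = { '(' }
  PREDICT(S → c) = { 'c' }

All predict sets are disjoint. The grammar IS LL(1).

Answer: Yes, the grammar is LL(1).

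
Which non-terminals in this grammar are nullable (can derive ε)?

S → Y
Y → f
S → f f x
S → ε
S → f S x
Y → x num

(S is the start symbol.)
ε-productions: S → ε
So S is immediately nullable.
No further non-terminal can be added: every production for the remaining non-terminals contains a terminal or a non-nullable non-terminal.
Nullable = { 'S' }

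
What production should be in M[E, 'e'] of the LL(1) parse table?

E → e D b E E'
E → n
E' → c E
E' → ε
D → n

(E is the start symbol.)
To find M[E, 'e'], we find productions for E where 'e' is in the predict set (PREDICT(N → α) = (FIRST(α) \ {ε}) ∪ (FOLLOW(N) if α ⇒* ε)).

E → e D b E E': PREDICT = { 'e' }
  'e' is in predict set, so this production goes in M[E, 'e']
E → n: PREDICT = { 'n' }

M[E, 'e'] = E → e D b E E'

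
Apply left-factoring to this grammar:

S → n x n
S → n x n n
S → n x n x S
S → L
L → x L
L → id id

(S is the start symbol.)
Left-factoring transforms A → αβ₁ | αβ₂ into A → αA' and A' → β₁ | β₂
(α is the longest common prefix among the alternatives). Repeat until
no nonterminal has two alternatives with a common prefix.

Round 1: S has alternatives sharing prefix 'n x n'. Introduce S': S → n x n S'
  Add: S' → ε
  Add: S' → n
  Add: S' → x S

No remaining common prefixes — done.

Resulting grammar:
S → n x n S'
S' → ε
S' → n
S' → x S
S → L
L → x L
L → id id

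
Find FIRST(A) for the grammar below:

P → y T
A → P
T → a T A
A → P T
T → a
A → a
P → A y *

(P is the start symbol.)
To compute FIRST(A), examine every production with A on the left-hand side, reading each right-hand side left to right until a non-nullable symbol is reached.

FIRST sets of the other non-terminals involved (by the same procedure, iterated to a fixed point):
  FIRST(P) = { 'a', 'y' }

From A → P:
  - P is a non-terminal: add FIRST(P) \ {ε} = { 'a', 'y' }
    P is not nullable, so stop
From A → P T:
  - P is a non-terminal: add FIRST(P) \ {ε} = { 'a', 'y' }
    P is not nullable, so stop
From A → a:
  - a is a terminal: add 'a' and stop

Collecting: FIRST(A) = { 'a', 'y' }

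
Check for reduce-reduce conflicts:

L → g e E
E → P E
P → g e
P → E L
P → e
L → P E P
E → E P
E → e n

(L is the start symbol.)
A reduce-reduce conflict occurs when an LR(0) state has two complete items [A → α .] and [B → β .] — both call for a reduction, and with no lookahead the parser cannot choose between them.

Augment with L' → L and build the canonical LR(0) collection (I0 = CLOSURE({[L' → . L]}), then GOTO on every symbol after a dot until no new states appear). It has 17 states:
  I0: { [E → . E P], [E → . P E], [E → . e n], [L → . P E P], [L → . g e E], [L' → . L], [P → . E L], [P → . e], [P → . g e] }  — shift
  I1: { [E → . E P], [E → . P E], [E → . e n], [E → E . P], [L → . P E P], [L → . g e E], [P → . E L], [P → . e], [P → . g e], [P → E . L] }  — shift
  I2: { [L' → L .] }  — accept
  I3: { [E → . E P], [E → . P E], [E → . e n], [E → P . E], [L → P . E P], [P → . E L], [P → . e], [P → . g e] }  — shift
  I4: { [E → e . n], [P → e .] }  — shift, reduce
  I5: { [L → g . e E], [P → g . e] }  — shift
  I6: { [E → . E P], [E → . P E], [E → . e n], [L → g e . E], [P → . E L], [P → . e], [P → . g e], [P → g e .] }  — shift, reduce
  I7: { [E → . E P], [E → . P E], [E → . e n], [E → E . P], [L → . P E P], [L → . g e E], [L → g e E .], [P → . E L], [P → . e], [P → . g e], [P → E . L] }  — shift, reduce
  I8: { [E → . E P], [E → . P E], [E → . e n], [E → P . E], [P → . E L], [P → . e], [P → . g e] }  — shift
  I9: { [P → g . e] }  — shift
  I10: { [P → g e .] }  — reduce
  I11: { [E → . E P], [E → . P E], [E → . e n], [E → E . P], [E → P E .], [L → . P E P], [L → . g e E], [P → . E L], [P → . e], [P → . g e], [P → E . L] }  — shift, reduce
  I12: { [P → E L .] }  — reduce
  I13: { [E → . E P], [E → . P E], [E → . e n], [E → E P .], [E → P . E], [L → P . E P], [P → . E L], [P → . e], [P → . g e] }  — shift, reduce
  I14: { [E → . E P], [E → . P E], [E → . e n], [E → E . P], [E → P E .], [L → . P E P], [L → . g e E], [L → P E . P], [P → . E L], [P → . e], [P → . g e], [P → E . L] }  — shift, reduce
  I15: { [E → . E P], [E → . P E], [E → . e n], [E → E P .], [E → P . E], [L → P . E P], [L → P E P .], [P → . E L], [P → . e], [P → . g e] }  — shift, 2 reduces
  I16: { [E → e n .] }  — reduce

I15 contains complete items [E → E P .], [L → P E P .] — reduce-reduce conflict.

Answer: Yes — I15: [E → E P .] vs [L → P E P .]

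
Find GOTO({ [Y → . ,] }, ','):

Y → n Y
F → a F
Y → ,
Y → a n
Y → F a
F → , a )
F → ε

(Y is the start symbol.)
{ [Y → , .] }

GOTO(I, ',') = CLOSURE({ [A → αX.β] : [A → α.Xβ] ∈ I, X = ',' })

Items with dot before ',', with the dot advanced:
  [Y → . ,] → [Y → , .]
Closure adds nothing (no advanced item has the dot before a non-terminal).

GOTO = { [Y → , .] }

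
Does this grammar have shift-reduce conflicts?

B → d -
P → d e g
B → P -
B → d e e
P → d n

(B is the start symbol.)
No shift-reduce conflicts

Augment with B' → B and build the canonical LR(0) collection (I0 = CLOSURE({[B' → . B]}), then GOTO on every symbol after a dot until no new states appear). It has 10 states:
  I0: { [B → . P -], [B → . d -], [B → . d e e], [B' → . B], [P → . d e g], [P → . d n] }  — shift
  I1: { [B' → B .] }  — accept
  I2: { [B → P . -] }  — shift
  I3: { [B → d . -], [B → d . e e], [P → d . e g], [P → d . n] }  — shift
  I4: { [B → d - .] }  — reduce
  I5: { [B → d e . e], [P → d e . g] }  — shift
  I6: { [P → d n .] }  — reduce
  I7: { [B → d e e .] }  — reduce
  I8: { [P → d e g .] }  — reduce
  I9: { [B → P - .] }  — reduce

No state contains both a complete item and a shift item.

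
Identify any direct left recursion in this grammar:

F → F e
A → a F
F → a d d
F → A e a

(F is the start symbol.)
Yes, F is left-recursive

Direct left recursion occurs when N → N α for some non-terminal N (the right-hand side begins with the left-hand side itself).

F → F e: LEFT RECURSIVE (starts with F)
A → a F: starts with a
F → a d d: starts with a
F → A e a: starts with A

The grammar has direct left recursion on: F.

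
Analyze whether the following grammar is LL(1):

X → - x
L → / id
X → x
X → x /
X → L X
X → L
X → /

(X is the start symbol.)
No. Predict set conflict for X: { 'x' }

A grammar is LL(1) if for each non-terminal N with multiple productions, the predict sets of those productions are pairwise disjoint, where PREDICT(N → α) = (FIRST(α) \ {ε}) ∪ (FOLLOW(N) if α ⇒* ε).

Relevant sets:
  FIRST(L) = { '/' }

For X:
  PREDICT(X → '-' x) = { '-' }
  PREDICT(X → x) = { 'x' }
  PREDICT(X → x '/') = { 'x' }
  PREDICT(X → L X) = { '/' }
  PREDICT(X → L) = { '/' }
  PREDICT(X → '/') = { '/' }
L has a single production, so nothing to check there.

Conflict found: Predict set conflict for X: { 'x' }
The grammar is NOT LL(1).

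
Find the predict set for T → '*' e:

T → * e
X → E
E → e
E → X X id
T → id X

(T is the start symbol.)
PREDICT(T → '*' e) = (FIRST(RHS) \ {ε}) ∪ (FOLLOW(T) if ε ∈ FIRST(RHS), i.e. RHS ⇒* ε)
FIRST('*' e) = { '*' }
ε ∉ FIRST('*' e), so FOLLOW(T) is not added.
PREDICT(T → '*' e) = { '*' }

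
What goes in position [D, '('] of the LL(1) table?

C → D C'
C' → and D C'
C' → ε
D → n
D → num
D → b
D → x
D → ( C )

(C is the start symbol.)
To find M[D, '('], we find productions for D where '(' is in the predict set (PREDICT(N → α) = (FIRST(α) \ {ε}) ∪ (FOLLOW(N) if α ⇒* ε)).

D → n: PREDICT = { 'n' }
D → num: PREDICT = { 'num' }
D → b: PREDICT = { 'b' }
D → x: PREDICT = { 'x' }
D → ( C ): PREDICT = { '(' }
  '(' is in predict set, so this production goes in M[D, '(']

M[D, '('] = D → ( C )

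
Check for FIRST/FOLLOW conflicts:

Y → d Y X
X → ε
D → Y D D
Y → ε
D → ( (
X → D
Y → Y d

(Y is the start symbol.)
A FIRST/FOLLOW conflict occurs when a non-terminal N has a nullable alternative N → β (β ⇒* ε) and another alternative N → α with FIRST(α) ∩ FOLLOW(N) ≠ ∅: on such a lookahead the parser cannot decide between expanding α and letting N vanish via β.

Nullable non-terminals: X, Y.
FIRST sets used below: FIRST(D) = { '(', 'd' }, FIRST(Y) = { 'd', ε }

X: nullable alternative(s) X → ε; FOLLOW(X) = { $, '(', 'd' }
  X → ε: FIRST \ {ε} = { } — this is the only nullable alternative, skip
  X → D: FIRST \ {ε} = { '(', 'd' } — overlaps FOLLOW(X) on { '(', 'd' }: CONFLICT

Y: nullable alternative(s) Y → ε; FOLLOW(Y) = { $, '(', 'd' }
  Y → d Y X: FIRST \ {ε} = { 'd' } — overlaps FOLLOW(Y) on { 'd' }: CONFLICT
  Y → ε: FIRST \ {ε} = { } — this is the only nullable alternative, skip
  Y → Y d: FIRST \ {ε} = { 'd' } — overlaps FOLLOW(Y) on { 'd' }: CONFLICT

D has no nullable alternative, so no FIRST/FOLLOW check is needed there.

So the grammar has 3 FIRST/FOLLOW conflicts (marked CONFLICT above).

Answer: Yes. Y → d Y X with FOLLOW(Y) on { 'd' }; Y → Y d with FOLLOW(Y) on { 'd' }; X → D with FOLLOW(X) on { '(', 'd' }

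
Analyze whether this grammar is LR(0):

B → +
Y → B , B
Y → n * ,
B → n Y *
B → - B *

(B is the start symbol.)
Yes, the grammar is LR(0)

A grammar is LR(0) if no state in the canonical LR(0) collection has:
  - both a shift item (dot before a terminal) and a complete item (shift-reduce conflict), or
  - two or more complete items (reduce-reduce conflict; the accept item [B' → B .] counts as a complete item here).

Augment with B' → B and build the canonical LR(0) collection (I0 = CLOSURE({[B' → . B]}), then GOTO on every symbol after a dot until no new states appear). It has 15 states:
  I0: { [B → . +], [B → . - B *], [B → . n Y *], [B' → . B] }  — shift
  I1: { [B → + .] }  — reduce
  I2: { [B → - . B *], [B → . +], [B → . - B *], [B → . n Y *] }  — shift
  I3: { [B' → B .] }  — accept
  I4: { [B → . +], [B → . - B *], [B → . n Y *], [B → n . Y *], [Y → . B , B], [Y → . n * ,] }  — shift
  I5: { [Y → B . , B] }  — shift
  I6: { [B → n Y . *] }  — shift
  I7: { [B → . +], [B → . - B *], [B → . n Y *], [B → n . Y *], [Y → . B , B], [Y → . n * ,], [Y → n . * ,] }  — shift
  I8: { [Y → n * . ,] }  — shift
  I9: { [Y → n * , .] }  — reduce
  I10: { [B → n Y * .] }  — reduce
  I11: { [B → . +], [B → . - B *], [B → . n Y *], [Y → B , . B] }  — shift
  I12: { [Y → B , B .] }  — reduce
  I13: { [B → - B . *] }  — shift
  I14: { [B → - B * .] }  — reduce

Every state is either a pure shift/goto state or contains exactly one complete item and nothing to shift — no conflicts. The grammar is LR(0).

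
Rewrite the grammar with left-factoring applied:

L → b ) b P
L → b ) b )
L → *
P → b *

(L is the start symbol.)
Left-factoring transforms A → αβ₁ | αβ₂ into A → αA' and A' → β₁ | β₂
(α is the longest common prefix among the alternatives). Repeat until
no nonterminal has two alternatives with a common prefix.

Round 1: L has alternatives sharing prefix 'b ) b'. Introduce L': L → b ) b L'
  Add: L' → P
  Add: L' → )

No remaining common prefixes — done.

Resulting grammar:
L → b ) b L'
L' → P
L' → )
L → *
P → b *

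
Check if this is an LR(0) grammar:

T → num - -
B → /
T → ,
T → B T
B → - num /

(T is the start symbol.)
Yes, the grammar is LR(0)

Augment with T' → T and build the canonical LR(0) collection (I0 = CLOSURE({[T' → . T]}), then GOTO on every symbol after a dot until no new states appear). It has 12 states:
  I0: { [B → . - num /], [B → . /], [T → . ,], [T → . B T], [T → . num - -], [T' → . T] }  — shift
  I1: { [T → , .] }  — reduce
  I2: { [B → - . num /] }  — shift
  I3: { [B → / .] }  — reduce
  I4: { [B → . - num /], [B → . /], [T → . ,], [T → . B T], [T → . num - -], [T → B . T] }  — shift
  I5: { [T' → T .] }  — accept
  I6: { [T → num . - -] }  — shift
  I7: { [T → num - . -] }  — shift
  I8: { [T → num - - .] }  — reduce
  I9: { [T → B T .] }  — reduce
  I10: { [B → - num . /] }  — shift
  I11: { [B → - num / .] }  — reduce

Every state is either a pure shift/goto state or contains exactly one complete item and nothing to shift — no conflicts. The grammar is LR(0).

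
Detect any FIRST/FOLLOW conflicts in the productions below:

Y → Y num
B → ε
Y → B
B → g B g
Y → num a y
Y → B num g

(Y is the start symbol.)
Yes. Y → Y num with FOLLOW(Y) on { 'num' }; Y → num a y with FOLLOW(Y) on { 'num' }; Y → B num g with FOLLOW(Y) on { 'num' }; B → g B g with FOLLOW(B) on { 'g' }

A FIRST/FOLLOW conflict occurs when a non-terminal N has a nullable alternative N → β (β ⇒* ε) and another alternative N → α with FIRST(α) ∩ FOLLOW(N) ≠ ∅: on such a lookahead the parser cannot decide between expanding α and letting N vanish via β.

Nullable non-terminals: B, Y.
FIRST sets used below: FIRST(Y) = { 'g', 'num', ε }, FIRST(B) = { 'g', ε }

B: nullable alternative(s) B → ε; FOLLOW(B) = { $, 'g', 'num' }
  B → ε: FIRST \ {ε} = { } — this is the only nullable alternative, skip
  B → g B g: FIRST \ {ε} = { 'g' } — overlaps FOLLOW(B) on { 'g' }: CONFLICT

Y: nullable alternative(s) Y → B; FOLLOW(Y) = { $, 'num' }
  Y → Y num: FIRST \ {ε} = { 'g', 'num' } — overlaps FOLLOW(Y) on { 'num' }: CONFLICT
  Y → B: FIRST \ {ε} = { 'g' } — this is the only nullable alternative, skip
  Y → num a y: FIRST \ {ε} = { 'num' } — overlaps FOLLOW(Y) on { 'num' }: CONFLICT
  Y → B num g: FIRST \ {ε} = { 'g', 'num' } — overlaps FOLLOW(Y) on { 'num' }: CONFLICT

So the grammar has 4 FIRST/FOLLOW conflicts (marked CONFLICT above).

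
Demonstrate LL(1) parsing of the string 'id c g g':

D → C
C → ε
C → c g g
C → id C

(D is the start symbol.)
LL(1) parsing maintains a stack (initially the start symbol over $) and the input. At each step: if the stack top is a terminal, match it against the current input token; if it is a non-terminal N, replace it with the RHS of M[N, lookahead] (the unique production whose predict set contains the lookahead).

Stack is shown with the top on the left.

Stack    Input       Action
---------------------------
D $      id c g g $  output D → C
C $      id c g g $  output C → id C
id C $   id c g g $  match 'id'
C $      c g g $     output C → c g g
c g g $  c g g $     match 'c'
g g $    g g $       match 'g'
g $      g $         match 'g'
$        $           accept

The string is accepted.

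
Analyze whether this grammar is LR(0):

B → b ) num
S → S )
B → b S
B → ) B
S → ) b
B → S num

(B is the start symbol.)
No. Shift-reduce conflict between [B → b S .] and [S → S . )]

A grammar is LR(0) if no state in the canonical LR(0) collection has:
  - both a shift item (dot before a terminal) and a complete item (shift-reduce conflict), or
  - two or more complete items (reduce-reduce conflict; the accept item [B' → B .] counts as a complete item here).

Augment with B' → B and build the canonical LR(0) collection (I0 = CLOSURE({[B' → . B]}), then GOTO on every symbol after a dot until no new states appear). It has 13 states:
  I0: { [B → . ) B], [B → . S num], [B → . b ) num], [B → . b S], [B' → . B], [S → . ) b], [S → . S )] }  — shift
  I1: { [B → ) . B], [B → . ) B], [B → . S num], [B → . b ) num], [B → . b S], [S → ) . b], [S → . ) b], [S → . S )] }  — shift
  I2: { [B' → B .] }  — accept
  I3: { [B → S . num], [S → S . )] }  — shift
  I4: { [B → b . ) num], [B → b . S], [S → . ) b], [S → . S )] }  — shift
  I5: { [B → b ) . num], [S → ) . b] }  — shift
  I6: { [B → b S .], [S → S . )] }  — shift, reduce
  I7: { [S → S ) .] }  — reduce
  I8: { [S → ) b .] }  — reduce
  I9: { [B → b ) num .] }  — reduce
  I10: { [B → S num .] }  — reduce
  I11: { [B → ) B .] }  — reduce
  I12: { [B → b . ) num], [B → b . S], [S → ) b .], [S → . ) b], [S → . S )] }  — shift, reduce

Conflict in state I6:
  Shift-reduce conflict between [B → b S .] and [S → S . )]
So the grammar is NOT LR(0).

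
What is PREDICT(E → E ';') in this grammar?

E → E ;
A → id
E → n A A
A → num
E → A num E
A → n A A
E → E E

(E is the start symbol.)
PREDICT(E → E ';') = (FIRST(RHS) \ {ε}) ∪ (FOLLOW(E) if ε ∈ FIRST(RHS), i.e. RHS ⇒* ε)
FIRST(E) = { 'id', 'n', 'num' }
FIRST(E ';') = { 'id', 'n', 'num' }
ε ∉ FIRST(E ';'), so FOLLOW(E) is not added.
PREDICT(E → E ';') = { 'id', 'n', 'num' }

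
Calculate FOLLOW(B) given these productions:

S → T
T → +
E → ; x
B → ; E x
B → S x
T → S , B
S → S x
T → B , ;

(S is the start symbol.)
To compute FOLLOW(B), find every occurrence of B on a right-hand side N → α B β: add FIRST(β) \ {ε}, and if β is empty or nullable also add FOLLOW(N). Iterate to a fixed point.

In T → S , B: B is at the end, add FOLLOW(T)
In T → B , ;: B is followed by ',' ';', add FIRST(',' ';') \ {ε} = { ',' }

The FOLLOW sets referred to above (computed the same way, to a fixed point):
  FOLLOW(T) = { $, ',', 'x' }

Taking the union: FOLLOW(B) = { $, ',', 'x' }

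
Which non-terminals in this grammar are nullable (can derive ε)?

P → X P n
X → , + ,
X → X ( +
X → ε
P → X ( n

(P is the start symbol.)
A non-terminal is nullable if it can derive ε (the empty string): either it has an ε-production, or it has a production whose right-hand side consists entirely of nullable non-terminals.

ε-productions: X → ε
So X is immediately nullable.
No further non-terminal can be added: every production for the remaining non-terminals contains a terminal or a non-nullable non-terminal.
Nullable = { 'X' }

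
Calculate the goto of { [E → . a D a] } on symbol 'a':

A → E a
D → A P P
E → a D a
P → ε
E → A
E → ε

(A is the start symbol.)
{ [A → . E a], [D → . A P P], [E → . A], [E → . a D a], [E → .], [E → a . D a] }

GOTO(I, 'a') = CLOSURE({ [A → αX.β] : [A → α.Xβ] ∈ I, X = 'a' })

Items with dot before 'a', with the dot advanced:
  [E → . a D a] → [E → a . D a]
Closure of the advanced items:
  [E → a . D a] has the dot before D: add [D → . A P P]
  [D → . A P P] has the dot before A: add [A → . E a]
  [A → . E a] has the dot before E: add [E → . a D a], [E → . A], [E → .]

GOTO = { [A → . E a], [D → . A P P], [E → . A], [E → . a D a], [E → .], [E → a . D a] }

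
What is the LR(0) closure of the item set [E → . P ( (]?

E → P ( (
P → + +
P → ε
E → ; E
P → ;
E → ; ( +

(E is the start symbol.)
Start with: [E → . P ( (]
  [E → . P ( (] has the dot before P: add [P → . + +], [P → .], [P → . ;]
No further items can be added.

CLOSURE = { [E → . P ( (], [P → . + +], [P → . ;], [P → .] }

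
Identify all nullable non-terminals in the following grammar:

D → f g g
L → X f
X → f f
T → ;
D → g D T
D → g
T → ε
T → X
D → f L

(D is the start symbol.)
ε-productions: T → ε
So T is immediately nullable.
No further non-terminal can be added: every production for the remaining non-terminals contains a terminal or a non-nullable non-terminal.
Nullable = { 'T' }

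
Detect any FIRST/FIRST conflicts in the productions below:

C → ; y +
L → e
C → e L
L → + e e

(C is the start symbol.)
A FIRST/FIRST conflict occurs when two productions N → α and N → β for the same non-terminal have FIRST(α) ∩ FIRST(β) ≠ ∅ (with ε ∈ FIRST of a nullable right-hand side, so two nullable alternatives also conflict).

Productions for C:
  C → ; y +: FIRST = { ';' }
  C → e L: FIRST = { 'e' }
Productions for L:
  L → e: FIRST = { 'e' }
  L → + e e: FIRST = { '+' }

All alternatives of each non-terminal have pairwise disjoint FIRST sets.

Answer: No FIRST/FIRST conflicts.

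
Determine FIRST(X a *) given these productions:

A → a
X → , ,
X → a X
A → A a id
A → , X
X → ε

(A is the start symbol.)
FIRST sets of the non-terminals involved (from the grammar, by fixed-point iteration):
  FIRST(X) = { ',', 'a', ε }

To compute FIRST(X a *), process the symbols left to right:
Symbol X is a non-terminal. Add FIRST(X) \ {ε} = { ',', 'a' }
X is nullable (ε ∈ FIRST(X)), continue to the next symbol.
Symbol a is a terminal. Add 'a' and stop.
FIRST(X a *) = { ',', 'a' }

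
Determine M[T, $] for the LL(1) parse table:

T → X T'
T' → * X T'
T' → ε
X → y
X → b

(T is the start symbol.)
Empty (error entry)

To find M[T, $], we find productions for T where $ is in the predict set (PREDICT(N → α) = (FIRST(α) \ {ε}) ∪ (FOLLOW(N) if α ⇒* ε)).

Relevant sets:
  FIRST(X) = { 'b', 'y' }

T → X T': PREDICT = { 'b', 'y' }

M[T, $] is empty (no production applies)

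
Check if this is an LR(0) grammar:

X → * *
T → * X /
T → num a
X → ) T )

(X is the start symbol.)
Yes, the grammar is LR(0)

A grammar is LR(0) if no state in the canonical LR(0) collection has:
  - both a shift item (dot before a terminal) and a complete item (shift-reduce conflict), or
  - two or more complete items (reduce-reduce conflict; the accept item [X' → X .] counts as a complete item here).

Augment with X' → X and build the canonical LR(0) collection (I0 = CLOSURE({[X' → . X]}), then GOTO on every symbol after a dot until no new states appear). It has 12 states:
  I0: { [X → . ) T )], [X → . * *], [X' → . X] }  — shift
  I1: { [T → . * X /], [T → . num a], [X → ) . T )] }  — shift
  I2: { [X → * . *] }  — shift
  I3: { [X' → X .] }  — accept
  I4: { [X → * * .] }  — reduce
  I5: { [T → * . X /], [X → . ) T )], [X → . * *] }  — shift
  I6: { [X → ) T . )] }  — shift
  I7: { [T → num . a] }  — shift
  I8: { [T → num a .] }  — reduce
  I9: { [X → ) T ) .] }  — reduce
  I10: { [T → * X . /] }  — shift
  I11: { [T → * X / .] }  — reduce

Every state is either a pure shift/goto state or contains exactly one complete item and nothing to shift — no conflicts. The grammar is LR(0).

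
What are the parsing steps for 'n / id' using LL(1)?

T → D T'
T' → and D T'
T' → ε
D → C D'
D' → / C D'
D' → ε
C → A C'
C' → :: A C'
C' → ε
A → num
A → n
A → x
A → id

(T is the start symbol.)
Stack is shown with the top on the left.

Stack          Input     Action
-------------------------------
T $            n / id $  output T → D T'
D T' $         n / id $  output D → C D'
C D' T' $      n / id $  output C → A C'
A C' D' T' $   n / id $  output A → n
n C' D' T' $   n / id $  match 'n'
C' D' T' $     / id $    output C' → ε
D' T' $        / id $    output D' → / C D'
/ C D' T' $    / id $    match '/'
C D' T' $      id $      output C → A C'
A C' D' T' $   id $      output A → id
id C' D' T' $  id $      match 'id'
C' D' T' $     $         output C' → ε
D' T' $        $         output D' → ε
T' $           $         output T' → ε
$              $         accept

The string is accepted.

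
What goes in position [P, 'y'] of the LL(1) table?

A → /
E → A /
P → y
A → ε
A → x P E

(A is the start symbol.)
P → y

To find M[P, 'y'], we find productions for P where 'y' is in the predict set (PREDICT(N → α) = (FIRST(α) \ {ε}) ∪ (FOLLOW(N) if α ⇒* ε)).

P → y: PREDICT = { 'y' }
  'y' is in predict set, so this production goes in M[P, 'y']

M[P, 'y'] = P → y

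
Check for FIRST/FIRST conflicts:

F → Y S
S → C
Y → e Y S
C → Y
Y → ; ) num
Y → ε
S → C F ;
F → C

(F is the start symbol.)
A FIRST/FIRST conflict occurs when two productions N → α and N → β for the same non-terminal have FIRST(α) ∩ FIRST(β) ≠ ∅ (with ε ∈ FIRST of a nullable right-hand side, so two nullable alternatives also conflict).

FIRST sets of the non-terminals at (or reachable through a nullable prefix from) the front of some alternative:
  FIRST(Y) = { ';', 'e', ε }
  FIRST(S) = { ';', 'e', ε }
  FIRST(C) = { ';', 'e', ε }
  FIRST(F) = { ';', 'e', ε }

Productions for F:
  F → Y S: FIRST = { ';', 'e', ε }
  F → C: FIRST = { ';', 'e', ε }
Productions for S:
  S → C: FIRST = { ';', 'e', ε }
  S → C F ;: FIRST = { ';', 'e' }
Productions for Y:
  Y → e Y S: FIRST = { 'e' }
  Y → ; ) num: FIRST = { ';' }
  Y → ε: FIRST = { ε }
C has only one production, so no FIRST/FIRST conflict is possible there.

Conflict for F: F → Y S and F → C
  Overlap: { ';', 'e', ε }
Conflict for S: S → C and S → C F ;
  Overlap: { ';', 'e' }

Answer: Yes. F → Y S / F → C on { ';', 'e', ε }; S → C / S → C F ';' on { ';', 'e' }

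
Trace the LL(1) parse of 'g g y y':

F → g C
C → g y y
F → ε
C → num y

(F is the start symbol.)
Stack is shown with the top on the left.

Stack    Input      Action
--------------------------
F $      g g y y $  output F → g C
g C $    g g y y $  match 'g'
C $      g y y $    output C → g y y
g y y $  g y y $    match 'g'
y y $    y y $      match 'y'
y $      y $        match 'y'
$        $          accept

The string is accepted.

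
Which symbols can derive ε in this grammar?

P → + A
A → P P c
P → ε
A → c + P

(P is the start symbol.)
{ 'P' }

A non-terminal is nullable if it can derive ε (the empty string): either it has an ε-production, or it has a production whose right-hand side consists entirely of nullable non-terminals.

ε-productions: P → ε
So P is immediately nullable.
No further non-terminal can be added: every production for the remaining non-terminals contains a terminal or a non-nullable non-terminal.
Nullable = { 'P' }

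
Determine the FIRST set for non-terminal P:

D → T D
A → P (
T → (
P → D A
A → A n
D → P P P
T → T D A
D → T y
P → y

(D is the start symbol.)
To compute FIRST(P), examine every production with P on the left-hand side, reading each right-hand side left to right until a non-nullable symbol is reached.

FIRST sets of the other non-terminals involved (by the same procedure, iterated to a fixed point):
  FIRST(D) = { '(', 'y' }

From P → D A:
  - D is a non-terminal: add FIRST(D) \ {ε} = { '(', 'y' }
    D is not nullable, so stop
From P → y:
  - y is a terminal: add 'y' and stop

Collecting: FIRST(P) = { '(', 'y' }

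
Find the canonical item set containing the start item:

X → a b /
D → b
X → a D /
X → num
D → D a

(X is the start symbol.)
{ [X → . a D /], [X → . a b /], [X → . num], [X' → . X] }

First, augment the grammar with X' → X
I₀ = CLOSURE({ [X' → . X] }):
  [X' → . X] has the dot before X: add [X → . a b /], [X → . a D /], [X → . num]
No further items can be added.

I₀ = { [X → . a D /], [X → . a b /], [X → . num], [X' → . X] }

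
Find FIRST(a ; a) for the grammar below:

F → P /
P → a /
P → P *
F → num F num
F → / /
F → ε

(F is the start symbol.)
To compute FIRST(a ; a), process the symbols left to right:
Symbol a is a terminal. Add 'a' and stop.
FIRST(a ; a) = { 'a' }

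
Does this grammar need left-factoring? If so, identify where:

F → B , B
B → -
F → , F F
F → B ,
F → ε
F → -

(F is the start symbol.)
Yes, F has productions with common prefix 'B ,'

Left-factoring is needed when two productions for the same non-terminal
share a common prefix on the right-hand side.

Productions for F:
  F → B , B
  F → , F F
  F → B ,
  F → ε
  F → -

Found common prefix 'B ,' in productions for F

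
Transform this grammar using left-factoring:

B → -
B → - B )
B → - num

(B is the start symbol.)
Left-factoring transforms A → αβ₁ | αβ₂ into A → αA' and A' → β₁ | β₂
(α is the longest common prefix among the alternatives). Repeat until
no nonterminal has two alternatives with a common prefix.

Round 1: B has alternatives sharing prefix '-'. Introduce B': B → - B'
  Add: B' → ε
  Add: B' → B )
  Add: B' → num

No remaining common prefixes — done.

Resulting grammar:
B → - B'
B' → ε
B' → B )
B' → num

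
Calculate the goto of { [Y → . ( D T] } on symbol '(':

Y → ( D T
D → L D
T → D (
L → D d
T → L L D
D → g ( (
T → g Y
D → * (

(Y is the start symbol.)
GOTO(I, '(') = CLOSURE({ [A → αX.β] : [A → α.Xβ] ∈ I, X = '(' })

Items with dot before '(', with the dot advanced:
  [Y → . ( D T] → [Y → ( . D T]
Closure of the advanced items:
  [Y → ( . D T] has the dot before D: add [D → . L D], [D → . g ( (], [D → . * (]
  [D → . L D] has the dot before L: add [L → . D d]

GOTO = { [D → . * (], [D → . L D], [D → . g ( (], [L → . D d], [Y → ( . D T] }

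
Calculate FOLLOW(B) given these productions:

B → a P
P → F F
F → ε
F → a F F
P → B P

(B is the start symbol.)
{ $, 'a' }

To compute FOLLOW(B), find every occurrence of B on a right-hand side N → α B β: add FIRST(β) \ {ε}, and if β is empty or nullable also add FOLLOW(N). Iterate to a fixed point.

B is the start symbol, so $ ∈ FOLLOW(B).
In P → B P: B is followed by P, add FIRST(P) \ {ε} = { 'a' }
  P is nullable, so also add FOLLOW(P)

The FOLLOW sets referred to above (computed the same way, to a fixed point):
  FOLLOW(P) = { $, 'a' }

Taking the union: FOLLOW(B) = { $, 'a' }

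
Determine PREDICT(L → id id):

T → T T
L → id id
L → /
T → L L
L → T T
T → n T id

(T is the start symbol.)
PREDICT(L → id id) = (FIRST(RHS) \ {ε}) ∪ (FOLLOW(L) if ε ∈ FIRST(RHS), i.e. RHS ⇒* ε)
FIRST(id id) = { 'id' }
ε ∉ FIRST(id id), so FOLLOW(L) is not added.
PREDICT(L → id id) = { 'id' }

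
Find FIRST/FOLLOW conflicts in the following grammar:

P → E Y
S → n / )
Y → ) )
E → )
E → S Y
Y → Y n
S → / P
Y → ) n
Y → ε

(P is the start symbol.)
A FIRST/FOLLOW conflict occurs when a non-terminal N has a nullable alternative N → β (β ⇒* ε) and another alternative N → α with FIRST(α) ∩ FOLLOW(N) ≠ ∅: on such a lookahead the parser cannot decide between expanding α and letting N vanish via β.

Nullable non-terminals: Y.
FIRST sets used below: FIRST(Y) = { ')', 'n', ε }

Y: nullable alternative(s) Y → ε; FOLLOW(Y) = { $, ')', 'n' }
  Y → ) ): FIRST \ {ε} = { ')' } — overlaps FOLLOW(Y) on { ')' }: CONFLICT
  Y → Y n: FIRST \ {ε} = { ')', 'n' } — overlaps FOLLOW(Y) on { ')', 'n' }: CONFLICT
  Y → ) n: FIRST \ {ε} = { ')' } — overlaps FOLLOW(Y) on { ')' }: CONFLICT
  Y → ε: FIRST \ {ε} = { } — this is the only nullable alternative, skip

E, P, S have no nullable alternative, so no FIRST/FOLLOW check is needed there.

So the grammar has 3 FIRST/FOLLOW conflicts (marked CONFLICT above).

Answer: Yes. Y → ')' ')' with FOLLOW(Y) on { ')' }; Y → Y n with FOLLOW(Y) on { ')', 'n' }; Y → ')' n with FOLLOW(Y) on { ')' }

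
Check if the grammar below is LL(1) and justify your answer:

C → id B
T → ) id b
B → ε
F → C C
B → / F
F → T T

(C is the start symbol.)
Relevant sets:
  FIRST(C) = { 'id' }
  FIRST(T) = { ')' }
  FOLLOW(B) = { $, 'id' }

For B:
  PREDICT(B → ε) = { $, 'id' }
  PREDICT(B → '/' F) = { '/' }
For F:
  PREDICT(F → C C) = { 'id' }
  PREDICT(F → T T) = { ')' }
C, T have a single production, so nothing to check there.

All predict sets are disjoint. The grammar IS LL(1).

Answer: Yes, the grammar is LL(1).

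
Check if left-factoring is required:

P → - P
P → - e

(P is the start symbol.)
Left-factoring is needed when two productions for the same non-terminal
share a common prefix on the right-hand side.

Productions for P:
  P → - P
  P → - e

Found common prefix '-' in productions for P

Answer: Yes, P has productions with common prefix '-'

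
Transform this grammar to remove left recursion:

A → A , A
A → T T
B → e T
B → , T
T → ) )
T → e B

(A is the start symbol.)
A → T T A'
A' → , A A'
A' → ε
B → e T
B → , T
T → ) )
T → e B

A is directly left-recursive. The standard transformation for
  A → A α₁ | ... | A α_m | β₁ | ... | β_n
is
  A  → β₁ A' | ... | β_n A'
  A' → α₁ A' | ... | α_m A' | ε

A → T T becomes A → T T A'
A → A , A becomes A' → , A A'
Add A' → ε

Productions for other non-terminals are unchanged:
  B → e T
  B → , T
  T → ) )
  T → e B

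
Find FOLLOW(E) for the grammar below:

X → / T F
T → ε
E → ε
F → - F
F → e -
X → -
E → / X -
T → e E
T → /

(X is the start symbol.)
{ '-', 'e' }

To compute FOLLOW(E), find every occurrence of E on a right-hand side N → α E β: add FIRST(β) \ {ε}, and if β is empty or nullable also add FOLLOW(N). Iterate to a fixed point.

In T → e E: E is at the end, add FOLLOW(T)

The FOLLOW sets referred to above (computed the same way, to a fixed point):
  FOLLOW(T) = { '-', 'e' }

Taking the union: FOLLOW(E) = { '-', 'e' }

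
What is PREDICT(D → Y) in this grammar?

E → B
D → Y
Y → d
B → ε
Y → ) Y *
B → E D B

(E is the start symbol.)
{ ')', 'd' }

PREDICT(D → Y) = (FIRST(RHS) \ {ε}) ∪ (FOLLOW(D) if ε ∈ FIRST(RHS), i.e. RHS ⇒* ε)
FIRST(Y) = { ')', 'd' }
FIRST(Y) = { ')', 'd' }
ε ∉ FIRST(Y), so FOLLOW(D) is not added.
PREDICT(D → Y) = { ')', 'd' }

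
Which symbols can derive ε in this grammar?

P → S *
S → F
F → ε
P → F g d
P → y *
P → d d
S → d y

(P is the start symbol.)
{ 'F', 'S' }

A non-terminal is nullable if it can derive ε (the empty string): either it has an ε-production, or it has a production whose right-hand side consists entirely of nullable non-terminals.

ε-productions: F → ε
So F is immediately nullable.
S → F: every symbol on the right is nullable, so S is nullable too.
No further non-terminal can be added: every production for the remaining non-terminals contains a terminal or a non-nullable non-terminal.
Nullable = { 'F', 'S' }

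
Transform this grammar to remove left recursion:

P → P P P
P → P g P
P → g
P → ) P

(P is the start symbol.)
P → g P'
P → ) P P'
P' → P P P'
P' → g P P'
P' → ε

P is directly left-recursive. The standard transformation for
  A → A α₁ | ... | A α_m | β₁ | ... | β_n
is
  A  → β₁ A' | ... | β_n A'
  A' → α₁ A' | ... | α_m A' | ε

P → g becomes P → g P'
P → ) P becomes P → ) P P'
P → P P P becomes P' → P P P'
P → P g P becomes P' → g P P'
Add P' → ε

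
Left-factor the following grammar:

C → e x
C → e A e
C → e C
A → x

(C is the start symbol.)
Left-factoring transforms A → αβ₁ | αβ₂ into A → αA' and A' → β₁ | β₂
(α is the longest common prefix among the alternatives). Repeat until
no nonterminal has two alternatives with a common prefix.

Round 1: C has alternatives sharing prefix 'e'. Introduce C': C → e C'
  Add: C' → x
  Add: C' → A e
  Add: C' → C

No remaining common prefixes — done.

Resulting grammar:
C → e C'
C' → x
C' → A e
C' → C
A → x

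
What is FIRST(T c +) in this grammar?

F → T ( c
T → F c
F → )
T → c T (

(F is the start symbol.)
FIRST sets of the non-terminals involved (from the grammar, by fixed-point iteration):
  FIRST(T) = { ')', 'c' }

To compute FIRST(T c +), process the symbols left to right:
Symbol T is a non-terminal. Add FIRST(T) \ {ε} = { ')', 'c' }
T is not nullable (ε ∉ FIRST(T)), so stop here.
FIRST(T c +) = { ')', 'c' }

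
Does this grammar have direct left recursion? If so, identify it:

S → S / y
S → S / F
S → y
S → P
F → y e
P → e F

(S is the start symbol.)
Yes, S is left-recursive

S → S / y: LEFT RECURSIVE (starts with S)
S → S / F: LEFT RECURSIVE (starts with S)
S → y: starts with y
S → P: starts with P
F → y e: starts with y
P → e F: starts with e

The grammar has direct left recursion on: S.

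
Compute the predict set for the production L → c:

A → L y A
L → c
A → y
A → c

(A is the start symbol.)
{ 'c' }

PREDICT(L → c) = (FIRST(RHS) \ {ε}) ∪ (FOLLOW(L) if ε ∈ FIRST(RHS), i.e. RHS ⇒* ε)
FIRST(c) = { 'c' }
ε ∉ FIRST(c), so FOLLOW(L) is not added.
PREDICT(L → c) = { 'c' }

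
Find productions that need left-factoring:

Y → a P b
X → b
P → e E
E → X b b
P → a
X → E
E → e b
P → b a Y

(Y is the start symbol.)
No, left-factoring is not needed

Left-factoring is needed when two productions for the same non-terminal
share a common prefix on the right-hand side.

Productions for X:
  X → b
  X → E
Productions for P:
  P → e E
  P → a
  P → b a Y
Productions for E:
  E → X b b
  E → e b

No common prefixes found.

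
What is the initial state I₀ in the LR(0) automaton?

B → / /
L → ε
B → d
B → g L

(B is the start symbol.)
{ [B → . / /], [B → . d], [B → . g L], [B' → . B] }

First, augment the grammar with B' → B
I₀ = CLOSURE({ [B' → . B] }):
  [B' → . B] has the dot before B: add [B → . / /], [B → . d], [B → . g L]
No further items can be added.

I₀ = { [B → . / /], [B → . d], [B → . g L], [B' → . B] }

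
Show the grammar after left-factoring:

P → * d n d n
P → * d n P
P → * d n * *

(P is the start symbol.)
Left-factoring transforms A → αβ₁ | αβ₂ into A → αA' and A' → β₁ | β₂
(α is the longest common prefix among the alternatives). Repeat until
no nonterminal has two alternatives with a common prefix.

Round 1: P has alternatives sharing prefix '* d n'. Introduce P': P → * d n P'
  Add: P' → d n
  Add: P' → P
  Add: P' → * *

No remaining common prefixes — done.

Resulting grammar:
P → * d n P'
P' → d n
P' → P
P' → * *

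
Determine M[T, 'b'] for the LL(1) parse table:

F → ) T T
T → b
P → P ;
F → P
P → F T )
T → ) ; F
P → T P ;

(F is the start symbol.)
T → b

To find M[T, 'b'], we find productions for T where 'b' is in the predict set (PREDICT(N → α) = (FIRST(α) \ {ε}) ∪ (FOLLOW(N) if α ⇒* ε)).

T → b: PREDICT = { 'b' }
  'b' is in predict set, so this production goes in M[T, 'b']
T → ) ; F: PREDICT = { ')' }

M[T, 'b'] = T → b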